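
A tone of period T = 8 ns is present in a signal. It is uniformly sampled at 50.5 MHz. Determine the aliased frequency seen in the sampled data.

24 MHz

T = 8 ns → f = 1/T = 125 MHz.
125 MHz mod fs = 24 MHz.
24 MHz ≤ fs/2 = 25.25 MHz, appears at 24 MHz.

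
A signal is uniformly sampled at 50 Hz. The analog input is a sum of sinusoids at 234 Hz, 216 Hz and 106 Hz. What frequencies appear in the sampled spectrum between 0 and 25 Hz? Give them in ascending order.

6 Hz, 16 Hz

fs/2 = 25 Hz.
234 Hz mod fs = 34 Hz.
34 Hz > fs/2 = 25 Hz, folds to fs − 34 Hz = 16 Hz.
216 Hz mod fs = 16 Hz.
16 Hz ≤ fs/2 = 25 Hz, appears at 16 Hz.
106 Hz mod fs = 6 Hz.
6 Hz ≤ fs/2 = 25 Hz, appears at 6 Hz.
Distinct values: {6 Hz, 16 Hz}.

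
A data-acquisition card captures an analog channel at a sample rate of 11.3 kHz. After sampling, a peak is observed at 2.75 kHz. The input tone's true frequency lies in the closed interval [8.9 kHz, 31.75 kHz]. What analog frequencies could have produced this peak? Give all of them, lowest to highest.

Frequencies that alias to 2.75 kHz are k·fs ± 2.75 kHz for integer k ≥ 0.
k=0: 2.75 kHz.
k=1: 8.55 kHz, 14.05 kHz.
k=2: 19.85 kHz, 25.35 kHz.
k=3: 31.15 kHz, 36.65 kHz.
k=4: 42.45 kHz, 47.95 kHz.
Within [8.9 kHz, 31.75 kHz]: 14.05 kHz, 19.85 kHz, 25.35 kHz, 31.15 kHz.

14.05 kHz, 19.85 kHz, 25.35 kHz, 31.15 kHz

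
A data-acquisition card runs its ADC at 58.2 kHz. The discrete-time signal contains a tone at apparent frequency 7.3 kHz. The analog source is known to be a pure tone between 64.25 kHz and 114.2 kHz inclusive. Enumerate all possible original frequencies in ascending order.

Frequencies that alias to 7.3 kHz are k·fs ± 7.3 kHz for integer k ≥ 0.
k=0: 7.3 kHz.
k=1: 50.9 kHz, 65.5 kHz.
k=2: 109.1 kHz, 123.7 kHz.
k=3: 167.3 kHz, 181.9 kHz.
Within [64.25 kHz, 114.2 kHz]: 65.5 kHz, 109.1 kHz.

65.5 kHz, 109.1 kHz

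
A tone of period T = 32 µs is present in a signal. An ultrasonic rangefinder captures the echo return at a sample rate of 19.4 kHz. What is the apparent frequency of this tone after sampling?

7.55 kHz

T = 32 µs → f = 1/T = 31.25 kHz.
31.25 kHz mod fs = 11.85 kHz.
11.85 kHz > fs/2 = 9.7 kHz, folds to fs − 11.85 kHz = 7.55 kHz.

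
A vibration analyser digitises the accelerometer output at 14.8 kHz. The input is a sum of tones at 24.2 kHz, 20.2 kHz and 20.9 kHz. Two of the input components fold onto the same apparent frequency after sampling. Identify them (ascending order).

20.2 kHz, 24.2 kHz

fs/2 = 7.4 kHz.
24.2 kHz mod fs = 9.4 kHz.
9.4 kHz > fs/2 = 7.4 kHz, folds to fs − 9.4 kHz = 5.4 kHz.
20.2 kHz mod fs = 5.4 kHz.
5.4 kHz ≤ fs/2 = 7.4 kHz, appears at 5.4 kHz.
20.9 kHz mod fs = 6.1 kHz.
6.1 kHz ≤ fs/2 = 7.4 kHz, appears at 6.1 kHz.
20.2 kHz and 24.2 kHz both map to 5.4 kHz.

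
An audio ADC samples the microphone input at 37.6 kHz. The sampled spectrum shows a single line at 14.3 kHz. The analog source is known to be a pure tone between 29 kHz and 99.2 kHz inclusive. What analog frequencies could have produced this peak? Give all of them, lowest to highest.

Frequencies that alias to 14.3 kHz are k·fs ± 14.3 kHz for integer k ≥ 0.
k=0: 14.3 kHz.
k=1: 23.3 kHz, 51.9 kHz.
k=2: 60.9 kHz, 89.5 kHz.
k=3: 98.5 kHz, 127.1 kHz.
k=4: 136.1 kHz, 164.7 kHz.
Within [29 kHz, 99.2 kHz]: 51.9 kHz, 60.9 kHz, 89.5 kHz, 98.5 kHz.

51.9 kHz, 60.9 kHz, 89.5 kHz, 98.5 kHz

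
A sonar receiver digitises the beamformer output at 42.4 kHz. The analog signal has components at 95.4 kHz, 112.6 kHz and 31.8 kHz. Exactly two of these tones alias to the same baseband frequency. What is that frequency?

fs/2 = 21.2 kHz.
95.4 kHz mod fs = 10.6 kHz.
10.6 kHz ≤ fs/2 = 21.2 kHz, appears at 10.6 kHz.
112.6 kHz mod fs = 27.8 kHz.
27.8 kHz > fs/2 = 21.2 kHz, folds to fs − 27.8 kHz = 14.6 kHz.
31.8 kHz > fs/2 = 21.2 kHz, folds to fs − 31.8 kHz = 10.6 kHz.
31.8 kHz and 95.4 kHz both map to 10.6 kHz.

10.6 kHz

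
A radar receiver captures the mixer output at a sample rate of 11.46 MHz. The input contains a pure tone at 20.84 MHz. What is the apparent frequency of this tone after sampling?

2.08 MHz

20.84 MHz mod fs = 9.38 MHz.
9.38 MHz > fs/2 = 5.73 MHz, folds to fs − 9.38 MHz = 2.08 MHz.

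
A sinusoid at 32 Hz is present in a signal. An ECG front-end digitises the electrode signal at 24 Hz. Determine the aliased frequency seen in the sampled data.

32 Hz mod fs = 8 Hz.
8 Hz ≤ fs/2 = 12 Hz, appears at 8 Hz.

8 Hz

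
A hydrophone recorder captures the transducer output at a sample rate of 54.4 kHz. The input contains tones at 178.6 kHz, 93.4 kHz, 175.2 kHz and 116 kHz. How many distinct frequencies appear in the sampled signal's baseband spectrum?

3

fs/2 = 27.2 kHz.
178.6 kHz mod fs = 15.4 kHz.
15.4 kHz ≤ fs/2 = 27.2 kHz, appears at 15.4 kHz.
93.4 kHz mod fs = 39 kHz.
39 kHz > fs/2 = 27.2 kHz, folds to fs − 39 kHz = 15.4 kHz.
175.2 kHz mod fs = 12 kHz.
12 kHz ≤ fs/2 = 27.2 kHz, appears at 12 kHz.
116 kHz mod fs = 7.2 kHz.
7.2 kHz ≤ fs/2 = 27.2 kHz, appears at 7.2 kHz.
Distinct values: {7.2 kHz, 12 kHz, 15.4 kHz} → 3.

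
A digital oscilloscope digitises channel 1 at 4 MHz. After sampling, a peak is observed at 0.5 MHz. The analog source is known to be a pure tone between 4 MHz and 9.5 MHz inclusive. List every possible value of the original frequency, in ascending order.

4.5 MHz, 7.5 MHz, 8.5 MHz

Frequencies that alias to 0.5 MHz are k·fs ± 0.5 MHz for integer k ≥ 0.
k=0: 0.5 MHz.
k=1: 3.5 MHz, 4.5 MHz.
k=2: 7.5 MHz, 8.5 MHz.
k=3: 11.5 MHz, 12.5 MHz.
Within [4 MHz, 9.5 MHz]: 4.5 MHz, 7.5 MHz, 8.5 MHz.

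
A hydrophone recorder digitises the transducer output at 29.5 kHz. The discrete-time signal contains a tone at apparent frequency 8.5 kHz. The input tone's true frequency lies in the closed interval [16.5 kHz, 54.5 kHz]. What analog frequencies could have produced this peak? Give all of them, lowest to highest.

Frequencies that alias to 8.5 kHz are k·fs ± 8.5 kHz for integer k ≥ 0.
k=0: 8.5 kHz.
k=1: 21 kHz, 38 kHz.
k=2: 50.5 kHz, 67.5 kHz.
k=3: 80 kHz, 97 kHz.
Within [16.5 kHz, 54.5 kHz]: 21 kHz, 38 kHz, 50.5 kHz.

21 kHz, 38 kHz, 50.5 kHz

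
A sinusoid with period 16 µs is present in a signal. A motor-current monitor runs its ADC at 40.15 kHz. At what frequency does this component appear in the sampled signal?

T = 16 µs → f = 1/T = 62.5 kHz.
62.5 kHz mod fs = 22.35 kHz.
22.35 kHz > fs/2 = 20.075 kHz, folds to fs − 22.35 kHz = 17.8 kHz.

17.8 kHz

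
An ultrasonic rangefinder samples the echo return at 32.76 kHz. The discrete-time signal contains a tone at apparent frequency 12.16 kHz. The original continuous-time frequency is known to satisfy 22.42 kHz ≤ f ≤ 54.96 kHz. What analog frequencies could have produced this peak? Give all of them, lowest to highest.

Frequencies that alias to 12.16 kHz are k·fs ± 12.16 kHz for integer k ≥ 0.
k=0: 12.16 kHz.
k=1: 20.6 kHz, 44.92 kHz.
k=2: 53.36 kHz, 77.68 kHz.
k=3: 86.12 kHz, 110.44 kHz.
Within [22.42 kHz, 54.96 kHz]: 44.92 kHz, 53.36 kHz.

44.92 kHz, 53.36 kHz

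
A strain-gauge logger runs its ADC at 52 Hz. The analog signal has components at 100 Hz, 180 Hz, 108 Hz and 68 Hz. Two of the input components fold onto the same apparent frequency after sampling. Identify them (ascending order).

fs/2 = 26 Hz.
100 Hz mod fs = 48 Hz.
48 Hz > fs/2 = 26 Hz, folds to fs − 48 Hz = 4 Hz.
180 Hz mod fs = 24 Hz.
24 Hz ≤ fs/2 = 26 Hz, appears at 24 Hz.
108 Hz mod fs = 4 Hz.
4 Hz ≤ fs/2 = 26 Hz, appears at 4 Hz.
68 Hz mod fs = 16 Hz.
16 Hz ≤ fs/2 = 26 Hz, appears at 16 Hz.
100 Hz and 108 Hz both map to 4 Hz.

100 Hz, 108 Hz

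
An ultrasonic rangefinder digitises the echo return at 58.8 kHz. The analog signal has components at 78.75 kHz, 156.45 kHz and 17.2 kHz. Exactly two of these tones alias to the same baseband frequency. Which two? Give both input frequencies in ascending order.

fs/2 = 29.4 kHz.
78.75 kHz mod fs = 19.95 kHz.
19.95 kHz ≤ fs/2 = 29.4 kHz, appears at 19.95 kHz.
156.45 kHz mod fs = 38.85 kHz.
38.85 kHz > fs/2 = 29.4 kHz, folds to fs − 38.85 kHz = 19.95 kHz.
17.2 kHz ≤ fs/2 = 29.4 kHz, passes unchanged.
78.75 kHz and 156.45 kHz both map to 19.95 kHz.

78.75 kHz, 156.45 kHz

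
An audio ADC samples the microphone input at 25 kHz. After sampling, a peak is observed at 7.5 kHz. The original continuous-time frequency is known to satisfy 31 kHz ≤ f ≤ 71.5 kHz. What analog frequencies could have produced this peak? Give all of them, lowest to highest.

Frequencies that alias to 7.5 kHz are k·fs ± 7.5 kHz for integer k ≥ 0.
k=0: 7.5 kHz.
k=1: 17.5 kHz, 32.5 kHz.
k=2: 42.5 kHz, 57.5 kHz.
k=3: 67.5 kHz, 82.5 kHz.
k=4: 92.5 kHz, 107.5 kHz.
Within [31 kHz, 71.5 kHz]: 32.5 kHz, 42.5 kHz, 57.5 kHz, 67.5 kHz.

32.5 kHz, 42.5 kHz, 57.5 kHz, 67.5 kHz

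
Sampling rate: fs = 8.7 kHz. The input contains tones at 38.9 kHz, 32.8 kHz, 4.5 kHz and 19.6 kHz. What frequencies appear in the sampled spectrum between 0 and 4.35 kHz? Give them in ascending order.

2 kHz, 2.2 kHz, 4.1 kHz, 4.2 kHz

fs/2 = 4.35 kHz.
38.9 kHz mod fs = 4.1 kHz.
4.1 kHz ≤ fs/2 = 4.35 kHz, appears at 4.1 kHz.
32.8 kHz mod fs = 6.7 kHz.
6.7 kHz > fs/2 = 4.35 kHz, folds to fs − 6.7 kHz = 2 kHz.
4.5 kHz > fs/2 = 4.35 kHz, folds to fs − 4.5 kHz = 4.2 kHz.
19.6 kHz mod fs = 2.2 kHz.
2.2 kHz ≤ fs/2 = 4.35 kHz, appears at 2.2 kHz.
Distinct values: {2 kHz, 2.2 kHz, 4.1 kHz, 4.2 kHz}.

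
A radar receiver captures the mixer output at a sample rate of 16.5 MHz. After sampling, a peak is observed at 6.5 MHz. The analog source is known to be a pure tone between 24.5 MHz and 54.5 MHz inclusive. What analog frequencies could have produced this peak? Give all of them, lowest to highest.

26.5 MHz, 39.5 MHz, 43 MHz

Frequencies that alias to 6.5 MHz are k·fs ± 6.5 MHz for integer k ≥ 0.
k=0: 6.5 MHz.
k=1: 10 MHz, 23 MHz.
k=2: 26.5 MHz, 39.5 MHz.
k=3: 43 MHz, 56 MHz.
k=4: 59.5 MHz, 72.5 MHz.
Within [24.5 MHz, 54.5 MHz]: 26.5 MHz, 39.5 MHz, 43 MHz.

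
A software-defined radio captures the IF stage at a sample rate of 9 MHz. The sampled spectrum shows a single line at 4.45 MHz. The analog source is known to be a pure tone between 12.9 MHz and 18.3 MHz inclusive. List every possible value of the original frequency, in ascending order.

13.45 MHz, 13.55 MHz

Frequencies that alias to 4.45 MHz are k·fs ± 4.45 MHz for integer k ≥ 0.
k=0: 4.45 MHz.
k=1: 4.55 MHz, 13.45 MHz.
k=2: 13.55 MHz, 22.45 MHz.
k=3: 22.55 MHz, 31.45 MHz.
Within [12.9 MHz, 18.3 MHz]: 13.45 MHz, 13.55 MHz.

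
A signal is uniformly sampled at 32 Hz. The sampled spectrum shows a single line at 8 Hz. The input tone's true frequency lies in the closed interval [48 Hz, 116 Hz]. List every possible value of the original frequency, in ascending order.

56 Hz, 72 Hz, 88 Hz, 104 Hz

Frequencies that alias to 8 Hz are k·fs ± 8 Hz for integer k ≥ 0.
k=0: 8 Hz.
k=1: 24 Hz, 40 Hz.
k=2: 56 Hz, 72 Hz.
k=3: 88 Hz, 104 Hz.
k=4: 120 Hz, 136 Hz.
Within [48 Hz, 116 Hz]: 56 Hz, 72 Hz, 88 Hz, 104 Hz.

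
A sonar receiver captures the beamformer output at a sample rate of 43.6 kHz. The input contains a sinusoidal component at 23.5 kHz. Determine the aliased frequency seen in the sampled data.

20.1 kHz

23.5 kHz > fs/2 = 21.8 kHz, folds to fs − 23.5 kHz = 20.1 kHz.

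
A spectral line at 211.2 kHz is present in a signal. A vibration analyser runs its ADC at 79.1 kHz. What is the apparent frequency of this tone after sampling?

26.1 kHz

211.2 kHz mod fs = 53 kHz.
53 kHz > fs/2 = 39.55 kHz, folds to fs − 53 kHz = 26.1 kHz.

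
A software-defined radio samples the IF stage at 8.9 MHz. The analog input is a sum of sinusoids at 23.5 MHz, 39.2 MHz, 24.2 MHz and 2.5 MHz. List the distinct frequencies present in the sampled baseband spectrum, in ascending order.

2.5 MHz, 3.2 MHz, 3.6 MHz

fs/2 = 4.45 MHz.
23.5 MHz mod fs = 5.7 MHz.
5.7 MHz > fs/2 = 4.45 MHz, folds to fs − 5.7 MHz = 3.2 MHz.
39.2 MHz mod fs = 3.6 MHz.
3.6 MHz ≤ fs/2 = 4.45 MHz, appears at 3.6 MHz.
24.2 MHz mod fs = 6.4 MHz.
6.4 MHz > fs/2 = 4.45 MHz, folds to fs − 6.4 MHz = 2.5 MHz.
2.5 MHz ≤ fs/2 = 4.45 MHz, passes unchanged.
Distinct values: {2.5 MHz, 3.2 MHz, 3.6 MHz}.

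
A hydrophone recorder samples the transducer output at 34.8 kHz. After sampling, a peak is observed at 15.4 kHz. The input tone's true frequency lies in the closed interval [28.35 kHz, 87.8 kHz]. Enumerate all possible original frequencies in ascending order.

50.2 kHz, 54.2 kHz, 85 kHz

Frequencies that alias to 15.4 kHz are k·fs ± 15.4 kHz for integer k ≥ 0.
k=0: 15.4 kHz.
k=1: 19.4 kHz, 50.2 kHz.
k=2: 54.2 kHz, 85 kHz.
k=3: 89 kHz, 119.8 kHz.
Within [28.35 kHz, 87.8 kHz]: 50.2 kHz, 54.2 kHz, 85 kHz.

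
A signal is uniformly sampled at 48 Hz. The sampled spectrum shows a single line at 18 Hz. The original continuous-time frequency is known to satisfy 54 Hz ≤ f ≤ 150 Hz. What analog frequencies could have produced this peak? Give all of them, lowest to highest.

66 Hz, 78 Hz, 114 Hz, 126 Hz

Frequencies that alias to 18 Hz are k·fs ± 18 Hz for integer k ≥ 0.
k=0: 18 Hz.
k=1: 30 Hz, 66 Hz.
k=2: 78 Hz, 114 Hz.
k=3: 126 Hz, 162 Hz.
k=4: 174 Hz, 210 Hz.
Within [54 Hz, 150 Hz]: 66 Hz, 78 Hz, 114 Hz, 126 Hz.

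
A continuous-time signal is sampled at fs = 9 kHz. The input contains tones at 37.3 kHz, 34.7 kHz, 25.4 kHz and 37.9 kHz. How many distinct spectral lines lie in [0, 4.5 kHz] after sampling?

3

fs/2 = 4.5 kHz.
37.3 kHz mod fs = 1.3 kHz.
1.3 kHz ≤ fs/2 = 4.5 kHz, appears at 1.3 kHz.
34.7 kHz mod fs = 7.7 kHz.
7.7 kHz > fs/2 = 4.5 kHz, folds to fs − 7.7 kHz = 1.3 kHz.
25.4 kHz mod fs = 7.4 kHz.
7.4 kHz > fs/2 = 4.5 kHz, folds to fs − 7.4 kHz = 1.6 kHz.
37.9 kHz mod fs = 1.9 kHz.
1.9 kHz ≤ fs/2 = 4.5 kHz, appears at 1.9 kHz.
Distinct values: {1.3 kHz, 1.6 kHz, 1.9 kHz} → 3.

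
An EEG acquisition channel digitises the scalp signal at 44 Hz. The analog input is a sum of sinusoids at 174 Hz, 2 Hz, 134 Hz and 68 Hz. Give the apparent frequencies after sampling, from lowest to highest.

fs/2 = 22 Hz.
174 Hz mod fs = 42 Hz.
42 Hz > fs/2 = 22 Hz, folds to fs − 42 Hz = 2 Hz.
2 Hz ≤ fs/2 = 22 Hz, passes unchanged.
134 Hz mod fs = 2 Hz.
2 Hz ≤ fs/2 = 22 Hz, appears at 2 Hz.
68 Hz mod fs = 24 Hz.
24 Hz > fs/2 = 22 Hz, folds to fs − 24 Hz = 20 Hz.
Distinct values: {2 Hz, 20 Hz}.

2 Hz, 20 Hz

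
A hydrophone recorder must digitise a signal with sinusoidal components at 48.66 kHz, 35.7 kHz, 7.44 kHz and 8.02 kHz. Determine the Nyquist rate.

97.32 kHz

Highest-frequency component: 48.66 kHz.
Nyquist rate = 2 × 48.66 kHz = 97.32 kHz.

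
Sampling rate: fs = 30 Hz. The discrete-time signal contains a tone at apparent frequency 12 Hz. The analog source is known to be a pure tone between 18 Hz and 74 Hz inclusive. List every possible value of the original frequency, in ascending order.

18 Hz, 42 Hz, 48 Hz, 72 Hz

Frequencies that alias to 12 Hz are k·fs ± 12 Hz for integer k ≥ 0.
k=0: 12 Hz.
k=1: 18 Hz, 42 Hz.
k=2: 48 Hz, 72 Hz.
k=3: 78 Hz, 102 Hz.
Within [18 Hz, 74 Hz]: 18 Hz, 42 Hz, 48 Hz, 72 Hz.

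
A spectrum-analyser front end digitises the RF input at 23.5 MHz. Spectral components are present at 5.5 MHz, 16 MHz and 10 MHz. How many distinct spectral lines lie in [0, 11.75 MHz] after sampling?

3

fs/2 = 11.75 MHz.
5.5 MHz ≤ fs/2 = 11.75 MHz, passes unchanged.
16 MHz > fs/2 = 11.75 MHz, folds to fs − 16 MHz = 7.5 MHz.
10 MHz ≤ fs/2 = 11.75 MHz, passes unchanged.
Distinct values: {5.5 MHz, 7.5 MHz, 10 MHz} → 3.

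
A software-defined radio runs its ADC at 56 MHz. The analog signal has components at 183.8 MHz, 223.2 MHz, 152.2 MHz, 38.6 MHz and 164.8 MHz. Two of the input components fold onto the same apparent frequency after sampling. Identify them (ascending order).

fs/2 = 28 MHz.
183.8 MHz mod fs = 15.8 MHz.
15.8 MHz ≤ fs/2 = 28 MHz, appears at 15.8 MHz.
223.2 MHz mod fs = 55.2 MHz.
55.2 MHz > fs/2 = 28 MHz, folds to fs − 55.2 MHz = 0.8 MHz.
152.2 MHz mod fs = 40.2 MHz.
40.2 MHz > fs/2 = 28 MHz, folds to fs − 40.2 MHz = 15.8 MHz.
38.6 MHz > fs/2 = 28 MHz, folds to fs − 38.6 MHz = 17.4 MHz.
164.8 MHz mod fs = 52.8 MHz.
52.8 MHz > fs/2 = 28 MHz, folds to fs − 52.8 MHz = 3.2 MHz.
152.2 MHz and 183.8 MHz both map to 15.8 MHz.

152.2 MHz, 183.8 MHz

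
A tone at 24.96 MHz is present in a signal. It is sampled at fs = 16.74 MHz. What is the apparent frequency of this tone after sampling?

8.22 MHz

24.96 MHz mod fs = 8.22 MHz.
8.22 MHz ≤ fs/2 = 8.37 MHz, appears at 8.22 MHz.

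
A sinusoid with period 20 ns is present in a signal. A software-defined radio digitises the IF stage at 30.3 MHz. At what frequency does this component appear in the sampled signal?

T = 20 ns → f = 1/T = 50 MHz.
50 MHz mod fs = 19.7 MHz.
19.7 MHz > fs/2 = 15.15 MHz, folds to fs − 19.7 MHz = 10.6 MHz.

10.6 MHz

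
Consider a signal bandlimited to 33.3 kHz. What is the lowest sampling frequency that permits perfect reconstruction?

66.6 kHz

Nyquist rate = 2 × 33.3 kHz = 66.6 kHz.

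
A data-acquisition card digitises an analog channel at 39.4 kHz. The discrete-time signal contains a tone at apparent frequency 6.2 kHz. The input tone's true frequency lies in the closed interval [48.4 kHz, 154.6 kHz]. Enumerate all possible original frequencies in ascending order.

72.6 kHz, 85 kHz, 112 kHz, 124.4 kHz, 151.4 kHz

Frequencies that alias to 6.2 kHz are k·fs ± 6.2 kHz for integer k ≥ 0.
k=0: 6.2 kHz.
k=1: 33.2 kHz, 45.6 kHz.
k=2: 72.6 kHz, 85 kHz.
k=3: 112 kHz, 124.4 kHz.
k=4: 151.4 kHz, 163.8 kHz.
k=5: 190.8 kHz, 203.2 kHz.
Within [48.4 kHz, 154.6 kHz]: 72.6 kHz, 85 kHz, 112 kHz, 124.4 kHz, 151.4 kHz.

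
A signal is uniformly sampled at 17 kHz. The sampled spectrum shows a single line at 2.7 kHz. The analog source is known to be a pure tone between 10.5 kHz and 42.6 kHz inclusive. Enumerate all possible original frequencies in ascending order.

14.3 kHz, 19.7 kHz, 31.3 kHz, 36.7 kHz

Frequencies that alias to 2.7 kHz are k·fs ± 2.7 kHz for integer k ≥ 0.
k=0: 2.7 kHz.
k=1: 14.3 kHz, 19.7 kHz.
k=2: 31.3 kHz, 36.7 kHz.
k=3: 48.3 kHz, 53.7 kHz.
Within [10.5 kHz, 42.6 kHz]: 14.3 kHz, 19.7 kHz, 31.3 kHz, 36.7 kHz.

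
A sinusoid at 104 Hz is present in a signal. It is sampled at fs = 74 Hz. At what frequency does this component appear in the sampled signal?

30 Hz

104 Hz mod fs = 30 Hz.
30 Hz ≤ fs/2 = 37 Hz, appears at 30 Hz.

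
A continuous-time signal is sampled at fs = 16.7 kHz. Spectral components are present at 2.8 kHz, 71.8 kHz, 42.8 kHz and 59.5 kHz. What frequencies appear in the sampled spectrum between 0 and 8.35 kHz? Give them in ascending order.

2.8 kHz, 5 kHz, 7.3 kHz

fs/2 = 8.35 kHz.
2.8 kHz ≤ fs/2 = 8.35 kHz, passes unchanged.
71.8 kHz mod fs = 5 kHz.
5 kHz ≤ fs/2 = 8.35 kHz, appears at 5 kHz.
42.8 kHz mod fs = 9.4 kHz.
9.4 kHz > fs/2 = 8.35 kHz, folds to fs − 9.4 kHz = 7.3 kHz.
59.5 kHz mod fs = 9.4 kHz.
9.4 kHz > fs/2 = 8.35 kHz, folds to fs − 9.4 kHz = 7.3 kHz.
Distinct values: {2.8 kHz, 5 kHz, 7.3 kHz}.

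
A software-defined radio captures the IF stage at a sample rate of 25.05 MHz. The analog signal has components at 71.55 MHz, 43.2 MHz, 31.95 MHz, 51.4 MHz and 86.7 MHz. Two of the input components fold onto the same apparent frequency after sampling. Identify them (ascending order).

31.95 MHz, 43.2 MHz

fs/2 = 12.525 MHz.
71.55 MHz mod fs = 21.45 MHz.
21.45 MHz > fs/2 = 12.525 MHz, folds to fs − 21.45 MHz = 3.6 MHz.
43.2 MHz mod fs = 18.15 MHz.
18.15 MHz > fs/2 = 12.525 MHz, folds to fs − 18.15 MHz = 6.9 MHz.
31.95 MHz mod fs = 6.9 MHz.
6.9 MHz ≤ fs/2 = 12.525 MHz, appears at 6.9 MHz.
51.4 MHz mod fs = 1.3 MHz.
1.3 MHz ≤ fs/2 = 12.525 MHz, appears at 1.3 MHz.
86.7 MHz mod fs = 11.55 MHz.
11.55 MHz ≤ fs/2 = 12.525 MHz, appears at 11.55 MHz.
31.95 MHz and 43.2 MHz both map to 6.9 MHz.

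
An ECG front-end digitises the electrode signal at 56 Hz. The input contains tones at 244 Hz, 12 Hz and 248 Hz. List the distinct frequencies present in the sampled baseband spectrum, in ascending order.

12 Hz, 20 Hz, 24 Hz

fs/2 = 28 Hz.
244 Hz mod fs = 20 Hz.
20 Hz ≤ fs/2 = 28 Hz, appears at 20 Hz.
12 Hz ≤ fs/2 = 28 Hz, passes unchanged.
248 Hz mod fs = 24 Hz.
24 Hz ≤ fs/2 = 28 Hz, appears at 24 Hz.
Distinct values: {12 Hz, 20 Hz, 24 Hz}.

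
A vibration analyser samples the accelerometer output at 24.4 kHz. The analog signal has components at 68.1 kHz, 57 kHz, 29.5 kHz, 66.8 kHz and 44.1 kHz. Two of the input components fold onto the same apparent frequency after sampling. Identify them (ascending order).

29.5 kHz, 68.1 kHz

fs/2 = 12.2 kHz.
68.1 kHz mod fs = 19.3 kHz.
19.3 kHz > fs/2 = 12.2 kHz, folds to fs − 19.3 kHz = 5.1 kHz.
57 kHz mod fs = 8.2 kHz.
8.2 kHz ≤ fs/2 = 12.2 kHz, appears at 8.2 kHz.
29.5 kHz mod fs = 5.1 kHz.
5.1 kHz ≤ fs/2 = 12.2 kHz, appears at 5.1 kHz.
66.8 kHz mod fs = 18 kHz.
18 kHz > fs/2 = 12.2 kHz, folds to fs − 18 kHz = 6.4 kHz.
44.1 kHz mod fs = 19.7 kHz.
19.7 kHz > fs/2 = 12.2 kHz, folds to fs − 19.7 kHz = 4.7 kHz.
29.5 kHz and 68.1 kHz both map to 5.1 kHz.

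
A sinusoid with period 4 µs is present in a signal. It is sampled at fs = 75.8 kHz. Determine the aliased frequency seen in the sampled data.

T = 4 µs → f = 1/T = 250 kHz.
250 kHz mod fs = 22.6 kHz.
22.6 kHz ≤ fs/2 = 37.9 kHz, appears at 22.6 kHz.

22.6 kHz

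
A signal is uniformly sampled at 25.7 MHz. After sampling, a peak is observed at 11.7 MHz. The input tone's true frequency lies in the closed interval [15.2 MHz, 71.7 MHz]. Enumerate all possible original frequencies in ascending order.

37.4 MHz, 39.7 MHz, 63.1 MHz, 65.4 MHz

Frequencies that alias to 11.7 MHz are k·fs ± 11.7 MHz for integer k ≥ 0.
k=0: 11.7 MHz.
k=1: 14 MHz, 37.4 MHz.
k=2: 39.7 MHz, 63.1 MHz.
k=3: 65.4 MHz, 88.8 MHz.
k=4: 91.1 MHz, 114.5 MHz.
Within [15.2 MHz, 71.7 MHz]: 37.4 MHz, 39.7 MHz, 63.1 MHz, 65.4 MHz.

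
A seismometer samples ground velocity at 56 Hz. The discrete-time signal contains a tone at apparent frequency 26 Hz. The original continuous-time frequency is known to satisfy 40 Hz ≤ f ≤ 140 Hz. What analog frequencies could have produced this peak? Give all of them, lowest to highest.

82 Hz, 86 Hz, 138 Hz

Frequencies that alias to 26 Hz are k·fs ± 26 Hz for integer k ≥ 0.
k=0: 26 Hz.
k=1: 30 Hz, 82 Hz.
k=2: 86 Hz, 138 Hz.
k=3: 142 Hz, 194 Hz.
Within [40 Hz, 140 Hz]: 82 Hz, 86 Hz, 138 Hz.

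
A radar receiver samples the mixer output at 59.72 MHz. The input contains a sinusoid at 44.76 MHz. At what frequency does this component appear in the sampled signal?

44.76 MHz > fs/2 = 29.86 MHz, folds to fs − 44.76 MHz = 14.96 MHz.

14.96 MHz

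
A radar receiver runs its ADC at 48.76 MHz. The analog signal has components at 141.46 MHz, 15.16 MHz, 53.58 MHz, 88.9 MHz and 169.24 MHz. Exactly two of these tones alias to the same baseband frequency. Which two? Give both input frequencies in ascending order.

53.58 MHz, 141.46 MHz

fs/2 = 24.38 MHz.
141.46 MHz mod fs = 43.94 MHz.
43.94 MHz > fs/2 = 24.38 MHz, folds to fs − 43.94 MHz = 4.82 MHz.
15.16 MHz ≤ fs/2 = 24.38 MHz, passes unchanged.
53.58 MHz mod fs = 4.82 MHz.
4.82 MHz ≤ fs/2 = 24.38 MHz, appears at 4.82 MHz.
88.9 MHz mod fs = 40.14 MHz.
40.14 MHz > fs/2 = 24.38 MHz, folds to fs − 40.14 MHz = 8.62 MHz.
169.24 MHz mod fs = 22.96 MHz.
22.96 MHz ≤ fs/2 = 24.38 MHz, appears at 22.96 MHz.
53.58 MHz and 141.46 MHz both map to 4.82 MHz.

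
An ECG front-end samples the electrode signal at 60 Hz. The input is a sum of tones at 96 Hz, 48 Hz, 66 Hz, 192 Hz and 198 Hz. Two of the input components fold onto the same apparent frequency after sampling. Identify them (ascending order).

48 Hz, 192 Hz

fs/2 = 30 Hz.
96 Hz mod fs = 36 Hz.
36 Hz > fs/2 = 30 Hz, folds to fs − 36 Hz = 24 Hz.
48 Hz > fs/2 = 30 Hz, folds to fs − 48 Hz = 12 Hz.
66 Hz mod fs = 6 Hz.
6 Hz ≤ fs/2 = 30 Hz, appears at 6 Hz.
192 Hz mod fs = 12 Hz.
12 Hz ≤ fs/2 = 30 Hz, appears at 12 Hz.
198 Hz mod fs = 18 Hz.
18 Hz ≤ fs/2 = 30 Hz, appears at 18 Hz.
48 Hz and 192 Hz both map to 12 Hz.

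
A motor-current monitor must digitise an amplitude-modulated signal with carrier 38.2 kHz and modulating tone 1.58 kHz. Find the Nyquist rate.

79.56 kHz

AM sidebands sit at fc ± fm = 36.62 kHz and 39.78 kHz.
Highest-frequency component: 39.78 kHz.
Nyquist rate = 2 × 39.78 kHz = 79.56 kHz.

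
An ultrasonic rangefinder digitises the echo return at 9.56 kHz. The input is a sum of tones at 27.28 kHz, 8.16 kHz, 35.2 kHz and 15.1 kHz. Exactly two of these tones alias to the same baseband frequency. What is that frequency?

fs/2 = 4.78 kHz.
27.28 kHz mod fs = 8.16 kHz.
8.16 kHz > fs/2 = 4.78 kHz, folds to fs − 8.16 kHz = 1.4 kHz.
8.16 kHz > fs/2 = 4.78 kHz, folds to fs − 8.16 kHz = 1.4 kHz.
35.2 kHz mod fs = 6.52 kHz.
6.52 kHz > fs/2 = 4.78 kHz, folds to fs − 6.52 kHz = 3.04 kHz.
15.1 kHz mod fs = 5.54 kHz.
5.54 kHz > fs/2 = 4.78 kHz, folds to fs − 5.54 kHz = 4.02 kHz.
8.16 kHz and 27.28 kHz both map to 1.4 kHz.

1.4 kHz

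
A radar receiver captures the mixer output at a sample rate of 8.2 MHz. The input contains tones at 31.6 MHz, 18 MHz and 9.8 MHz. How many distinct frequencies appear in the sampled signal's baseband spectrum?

2

fs/2 = 4.1 MHz.
31.6 MHz mod fs = 7 MHz.
7 MHz > fs/2 = 4.1 MHz, folds to fs − 7 MHz = 1.2 MHz.
18 MHz mod fs = 1.6 MHz.
1.6 MHz ≤ fs/2 = 4.1 MHz, appears at 1.6 MHz.
9.8 MHz mod fs = 1.6 MHz.
1.6 MHz ≤ fs/2 = 4.1 MHz, appears at 1.6 MHz.
Distinct values: {1.2 MHz, 1.6 MHz} → 2.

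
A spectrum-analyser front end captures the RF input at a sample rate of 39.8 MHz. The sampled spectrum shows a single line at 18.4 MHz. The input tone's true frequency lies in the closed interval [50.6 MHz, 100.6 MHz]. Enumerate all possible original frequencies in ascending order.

58.2 MHz, 61.2 MHz, 98 MHz

Frequencies that alias to 18.4 MHz are k·fs ± 18.4 MHz for integer k ≥ 0.
k=0: 18.4 MHz.
k=1: 21.4 MHz, 58.2 MHz.
k=2: 61.2 MHz, 98 MHz.
k=3: 101 MHz, 137.8 MHz.
Within [50.6 MHz, 100.6 MHz]: 58.2 MHz, 61.2 MHz, 98 MHz.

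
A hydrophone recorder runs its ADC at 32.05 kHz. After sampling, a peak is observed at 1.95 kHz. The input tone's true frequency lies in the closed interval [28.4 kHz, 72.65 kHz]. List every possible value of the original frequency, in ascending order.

30.1 kHz, 34 kHz, 62.15 kHz, 66.05 kHz

Frequencies that alias to 1.95 kHz are k·fs ± 1.95 kHz for integer k ≥ 0.
k=0: 1.95 kHz.
k=1: 30.1 kHz, 34 kHz.
k=2: 62.15 kHz, 66.05 kHz.
k=3: 94.2 kHz, 98.1 kHz.
Within [28.4 kHz, 72.65 kHz]: 30.1 kHz, 34 kHz, 62.15 kHz, 66.05 kHz.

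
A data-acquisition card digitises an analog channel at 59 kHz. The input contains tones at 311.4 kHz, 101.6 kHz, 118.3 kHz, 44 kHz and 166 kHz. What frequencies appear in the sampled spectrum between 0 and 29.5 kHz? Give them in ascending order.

fs/2 = 29.5 kHz.
311.4 kHz mod fs = 16.4 kHz.
16.4 kHz ≤ fs/2 = 29.5 kHz, appears at 16.4 kHz.
101.6 kHz mod fs = 42.6 kHz.
42.6 kHz > fs/2 = 29.5 kHz, folds to fs − 42.6 kHz = 16.4 kHz.
118.3 kHz mod fs = 0.3 kHz.
0.3 kHz ≤ fs/2 = 29.5 kHz, appears at 0.3 kHz.
44 kHz > fs/2 = 29.5 kHz, folds to fs − 44 kHz = 15 kHz.
166 kHz mod fs = 48 kHz.
48 kHz > fs/2 = 29.5 kHz, folds to fs − 48 kHz = 11 kHz.
Distinct values: {0.3 kHz, 11 kHz, 15 kHz, 16.4 kHz}.

0.3 kHz, 11 kHz, 15 kHz, 16.4 kHz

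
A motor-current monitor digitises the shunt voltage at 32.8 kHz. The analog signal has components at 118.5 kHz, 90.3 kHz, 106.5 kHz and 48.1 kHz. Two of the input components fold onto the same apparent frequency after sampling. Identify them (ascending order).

fs/2 = 16.4 kHz.
118.5 kHz mod fs = 20.1 kHz.
20.1 kHz > fs/2 = 16.4 kHz, folds to fs − 20.1 kHz = 12.7 kHz.
90.3 kHz mod fs = 24.7 kHz.
24.7 kHz > fs/2 = 16.4 kHz, folds to fs − 24.7 kHz = 8.1 kHz.
106.5 kHz mod fs = 8.1 kHz.
8.1 kHz ≤ fs/2 = 16.4 kHz, appears at 8.1 kHz.
48.1 kHz mod fs = 15.3 kHz.
15.3 kHz ≤ fs/2 = 16.4 kHz, appears at 15.3 kHz.
90.3 kHz and 106.5 kHz both map to 8.1 kHz.

90.3 kHz, 106.5 kHz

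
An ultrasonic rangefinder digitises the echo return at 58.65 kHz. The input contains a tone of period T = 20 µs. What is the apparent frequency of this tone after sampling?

T = 20 µs → f = 1/T = 50 kHz.
50 kHz > fs/2 = 29.325 kHz, folds to fs − 50 kHz = 8.65 kHz.

8.65 kHz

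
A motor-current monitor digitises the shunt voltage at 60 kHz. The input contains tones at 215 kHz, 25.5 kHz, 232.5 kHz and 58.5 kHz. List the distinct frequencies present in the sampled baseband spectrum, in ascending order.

1.5 kHz, 7.5 kHz, 25 kHz, 25.5 kHz

fs/2 = 30 kHz.
215 kHz mod fs = 35 kHz.
35 kHz > fs/2 = 30 kHz, folds to fs − 35 kHz = 25 kHz.
25.5 kHz ≤ fs/2 = 30 kHz, passes unchanged.
232.5 kHz mod fs = 52.5 kHz.
52.5 kHz > fs/2 = 30 kHz, folds to fs − 52.5 kHz = 7.5 kHz.
58.5 kHz > fs/2 = 30 kHz, folds to fs − 58.5 kHz = 1.5 kHz.
Distinct values: {1.5 kHz, 7.5 kHz, 25 kHz, 25.5 kHz}.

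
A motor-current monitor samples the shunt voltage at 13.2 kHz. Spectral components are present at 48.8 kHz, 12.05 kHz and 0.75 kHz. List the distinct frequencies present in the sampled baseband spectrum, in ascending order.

fs/2 = 6.6 kHz.
48.8 kHz mod fs = 9.2 kHz.
9.2 kHz > fs/2 = 6.6 kHz, folds to fs − 9.2 kHz = 4 kHz.
12.05 kHz > fs/2 = 6.6 kHz, folds to fs − 12.05 kHz = 1.15 kHz.
0.75 kHz ≤ fs/2 = 6.6 kHz, passes unchanged.
Distinct values: {0.75 kHz, 1.15 kHz, 4 kHz}.

0.75 kHz, 1.15 kHz, 4 kHz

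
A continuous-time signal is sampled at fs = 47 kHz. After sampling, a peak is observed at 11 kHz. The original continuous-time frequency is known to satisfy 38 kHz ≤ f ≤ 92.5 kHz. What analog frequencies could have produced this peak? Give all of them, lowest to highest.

58 kHz, 83 kHz

Frequencies that alias to 11 kHz are k·fs ± 11 kHz for integer k ≥ 0.
k=0: 11 kHz.
k=1: 36 kHz, 58 kHz.
k=2: 83 kHz, 105 kHz.
k=3: 130 kHz, 152 kHz.
Within [38 kHz, 92.5 kHz]: 58 kHz, 83 kHz.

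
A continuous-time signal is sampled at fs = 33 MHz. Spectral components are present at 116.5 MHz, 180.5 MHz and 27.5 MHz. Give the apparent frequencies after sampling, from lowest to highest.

5.5 MHz, 15.5 MHz

fs/2 = 16.5 MHz.
116.5 MHz mod fs = 17.5 MHz.
17.5 MHz > fs/2 = 16.5 MHz, folds to fs − 17.5 MHz = 15.5 MHz.
180.5 MHz mod fs = 15.5 MHz.
15.5 MHz ≤ fs/2 = 16.5 MHz, appears at 15.5 MHz.
27.5 MHz > fs/2 = 16.5 MHz, folds to fs − 27.5 MHz = 5.5 MHz.
Distinct values: {5.5 MHz, 15.5 MHz}.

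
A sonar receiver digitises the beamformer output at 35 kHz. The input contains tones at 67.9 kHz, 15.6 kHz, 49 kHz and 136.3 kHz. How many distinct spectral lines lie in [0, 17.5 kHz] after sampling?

fs/2 = 17.5 kHz.
67.9 kHz mod fs = 32.9 kHz.
32.9 kHz > fs/2 = 17.5 kHz, folds to fs − 32.9 kHz = 2.1 kHz.
15.6 kHz ≤ fs/2 = 17.5 kHz, passes unchanged.
49 kHz mod fs = 14 kHz.
14 kHz ≤ fs/2 = 17.5 kHz, appears at 14 kHz.
136.3 kHz mod fs = 31.3 kHz.
31.3 kHz > fs/2 = 17.5 kHz, folds to fs − 31.3 kHz = 3.7 kHz.
Distinct values: {2.1 kHz, 3.7 kHz, 14 kHz, 15.6 kHz} → 4.

4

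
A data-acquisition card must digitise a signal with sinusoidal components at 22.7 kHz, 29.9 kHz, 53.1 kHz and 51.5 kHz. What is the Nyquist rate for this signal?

Highest-frequency component: 53.1 kHz.
Nyquist rate = 2 × 53.1 kHz = 106.2 kHz.

106.2 kHz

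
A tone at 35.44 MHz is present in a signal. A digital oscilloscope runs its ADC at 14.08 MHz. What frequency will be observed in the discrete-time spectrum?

35.44 MHz mod fs = 7.28 MHz.
7.28 MHz > fs/2 = 7.04 MHz, folds to fs − 7.28 MHz = 6.8 MHz.

6.8 MHz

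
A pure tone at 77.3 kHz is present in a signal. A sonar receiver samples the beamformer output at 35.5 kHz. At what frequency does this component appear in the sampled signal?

77.3 kHz mod fs = 6.3 kHz.
6.3 kHz ≤ fs/2 = 17.75 kHz, appears at 6.3 kHz.

6.3 kHz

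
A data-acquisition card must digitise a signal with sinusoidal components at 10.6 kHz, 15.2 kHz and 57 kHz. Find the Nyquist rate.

114 kHz

Highest-frequency component: 57 kHz.
Nyquist rate = 2 × 57 kHz = 114 kHz.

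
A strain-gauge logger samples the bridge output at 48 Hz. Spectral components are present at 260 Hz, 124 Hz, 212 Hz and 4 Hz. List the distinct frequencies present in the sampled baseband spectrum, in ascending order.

fs/2 = 24 Hz.
260 Hz mod fs = 20 Hz.
20 Hz ≤ fs/2 = 24 Hz, appears at 20 Hz.
124 Hz mod fs = 28 Hz.
28 Hz > fs/2 = 24 Hz, folds to fs − 28 Hz = 20 Hz.
212 Hz mod fs = 20 Hz.
20 Hz ≤ fs/2 = 24 Hz, appears at 20 Hz.
4 Hz ≤ fs/2 = 24 Hz, passes unchanged.
Distinct values: {4 Hz, 20 Hz}.

4 Hz, 20 Hz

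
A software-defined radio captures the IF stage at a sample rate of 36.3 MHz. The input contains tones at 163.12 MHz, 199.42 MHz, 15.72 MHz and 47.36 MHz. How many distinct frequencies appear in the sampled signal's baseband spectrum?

3

fs/2 = 18.15 MHz.
163.12 MHz mod fs = 17.92 MHz.
17.92 MHz ≤ fs/2 = 18.15 MHz, appears at 17.92 MHz.
199.42 MHz mod fs = 17.92 MHz.
17.92 MHz ≤ fs/2 = 18.15 MHz, appears at 17.92 MHz.
15.72 MHz ≤ fs/2 = 18.15 MHz, passes unchanged.
47.36 MHz mod fs = 11.06 MHz.
11.06 MHz ≤ fs/2 = 18.15 MHz, appears at 11.06 MHz.
Distinct values: {11.06 MHz, 15.72 MHz, 17.92 MHz} → 3.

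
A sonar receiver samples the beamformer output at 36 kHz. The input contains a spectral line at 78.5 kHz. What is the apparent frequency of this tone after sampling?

78.5 kHz mod fs = 6.5 kHz.
6.5 kHz ≤ fs/2 = 18 kHz, appears at 6.5 kHz.

6.5 kHz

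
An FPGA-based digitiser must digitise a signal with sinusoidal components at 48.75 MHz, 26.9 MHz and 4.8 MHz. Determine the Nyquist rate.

97.5 MHz

Highest-frequency component: 48.75 MHz.
Nyquist rate = 2 × 48.75 MHz = 97.5 MHz.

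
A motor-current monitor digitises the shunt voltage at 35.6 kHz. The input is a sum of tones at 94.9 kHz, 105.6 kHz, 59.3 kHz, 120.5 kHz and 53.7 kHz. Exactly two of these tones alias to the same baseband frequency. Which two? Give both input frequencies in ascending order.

fs/2 = 17.8 kHz.
94.9 kHz mod fs = 23.7 kHz.
23.7 kHz > fs/2 = 17.8 kHz, folds to fs − 23.7 kHz = 11.9 kHz.
105.6 kHz mod fs = 34.4 kHz.
34.4 kHz > fs/2 = 17.8 kHz, folds to fs − 34.4 kHz = 1.2 kHz.
59.3 kHz mod fs = 23.7 kHz.
23.7 kHz > fs/2 = 17.8 kHz, folds to fs − 23.7 kHz = 11.9 kHz.
120.5 kHz mod fs = 13.7 kHz.
13.7 kHz ≤ fs/2 = 17.8 kHz, appears at 13.7 kHz.
53.7 kHz mod fs = 18.1 kHz.
18.1 kHz > fs/2 = 17.8 kHz, folds to fs − 18.1 kHz = 17.5 kHz.
59.3 kHz and 94.9 kHz both map to 11.9 kHz.

59.3 kHz, 94.9 kHz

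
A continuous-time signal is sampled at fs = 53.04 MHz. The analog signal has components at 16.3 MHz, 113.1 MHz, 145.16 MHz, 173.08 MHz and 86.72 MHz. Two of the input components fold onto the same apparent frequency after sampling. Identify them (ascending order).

fs/2 = 26.52 MHz.
16.3 MHz ≤ fs/2 = 26.52 MHz, passes unchanged.
113.1 MHz mod fs = 7.02 MHz.
7.02 MHz ≤ fs/2 = 26.52 MHz, appears at 7.02 MHz.
145.16 MHz mod fs = 39.08 MHz.
39.08 MHz > fs/2 = 26.52 MHz, folds to fs − 39.08 MHz = 13.96 MHz.
173.08 MHz mod fs = 13.96 MHz.
13.96 MHz ≤ fs/2 = 26.52 MHz, appears at 13.96 MHz.
86.72 MHz mod fs = 33.68 MHz.
33.68 MHz > fs/2 = 26.52 MHz, folds to fs − 33.68 MHz = 19.36 MHz.
145.16 MHz and 173.08 MHz both map to 13.96 MHz.

145.16 MHz, 173.08 MHz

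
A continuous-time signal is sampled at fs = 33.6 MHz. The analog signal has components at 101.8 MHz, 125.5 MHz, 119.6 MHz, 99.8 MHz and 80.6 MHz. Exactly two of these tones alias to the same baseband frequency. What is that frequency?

fs/2 = 16.8 MHz.
101.8 MHz mod fs = 1 MHz.
1 MHz ≤ fs/2 = 16.8 MHz, appears at 1 MHz.
125.5 MHz mod fs = 24.7 MHz.
24.7 MHz > fs/2 = 16.8 MHz, folds to fs − 24.7 MHz = 8.9 MHz.
119.6 MHz mod fs = 18.8 MHz.
18.8 MHz > fs/2 = 16.8 MHz, folds to fs − 18.8 MHz = 14.8 MHz.
99.8 MHz mod fs = 32.6 MHz.
32.6 MHz > fs/2 = 16.8 MHz, folds to fs − 32.6 MHz = 1 MHz.
80.6 MHz mod fs = 13.4 MHz.
13.4 MHz ≤ fs/2 = 16.8 MHz, appears at 13.4 MHz.
99.8 MHz and 101.8 MHz both map to 1 MHz.

1 MHz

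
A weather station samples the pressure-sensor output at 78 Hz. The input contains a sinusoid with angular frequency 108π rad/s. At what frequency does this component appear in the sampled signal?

24 Hz

ω = 108π rad/s → f = ω/(2π) = 54 Hz.
54 Hz > fs/2 = 39 Hz, folds to fs − 54 Hz = 24 Hz.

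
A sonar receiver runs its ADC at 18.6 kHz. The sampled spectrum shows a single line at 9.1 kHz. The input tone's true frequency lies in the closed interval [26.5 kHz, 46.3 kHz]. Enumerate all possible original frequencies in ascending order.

27.7 kHz, 28.1 kHz, 46.3 kHz

Frequencies that alias to 9.1 kHz are k·fs ± 9.1 kHz for integer k ≥ 0.
k=0: 9.1 kHz.
k=1: 9.5 kHz, 27.7 kHz.
k=2: 28.1 kHz, 46.3 kHz.
k=3: 46.7 kHz, 64.9 kHz.
Within [26.5 kHz, 46.3 kHz]: 27.7 kHz, 28.1 kHz, 46.3 kHz.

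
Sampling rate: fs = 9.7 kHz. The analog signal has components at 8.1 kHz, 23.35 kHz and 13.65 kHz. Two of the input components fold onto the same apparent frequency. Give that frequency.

fs/2 = 4.85 kHz.
8.1 kHz > fs/2 = 4.85 kHz, folds to fs − 8.1 kHz = 1.6 kHz.
23.35 kHz mod fs = 3.95 kHz.
3.95 kHz ≤ fs/2 = 4.85 kHz, appears at 3.95 kHz.
13.65 kHz mod fs = 3.95 kHz.
3.95 kHz ≤ fs/2 = 4.85 kHz, appears at 3.95 kHz.
13.65 kHz and 23.35 kHz both map to 3.95 kHz.

3.95 kHz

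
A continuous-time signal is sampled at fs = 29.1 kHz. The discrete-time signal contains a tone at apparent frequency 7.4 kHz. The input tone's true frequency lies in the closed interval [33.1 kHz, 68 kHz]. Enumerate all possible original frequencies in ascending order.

Frequencies that alias to 7.4 kHz are k·fs ± 7.4 kHz for integer k ≥ 0.
k=0: 7.4 kHz.
k=1: 21.7 kHz, 36.5 kHz.
k=2: 50.8 kHz, 65.6 kHz.
k=3: 79.9 kHz, 94.7 kHz.
Within [33.1 kHz, 68 kHz]: 36.5 kHz, 50.8 kHz, 65.6 kHz.

36.5 kHz, 50.8 kHz, 65.6 kHz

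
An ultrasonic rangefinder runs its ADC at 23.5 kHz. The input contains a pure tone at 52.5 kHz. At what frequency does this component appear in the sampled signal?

52.5 kHz mod fs = 5.5 kHz.
5.5 kHz ≤ fs/2 = 11.75 kHz, appears at 5.5 kHz.

5.5 kHz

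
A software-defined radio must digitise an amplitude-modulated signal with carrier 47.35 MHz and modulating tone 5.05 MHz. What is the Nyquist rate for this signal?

104.8 MHz

AM sidebands sit at fc ± fm = 42.3 MHz and 52.4 MHz.
Highest-frequency component: 52.4 MHz.
Nyquist rate = 2 × 52.4 MHz = 104.8 MHz.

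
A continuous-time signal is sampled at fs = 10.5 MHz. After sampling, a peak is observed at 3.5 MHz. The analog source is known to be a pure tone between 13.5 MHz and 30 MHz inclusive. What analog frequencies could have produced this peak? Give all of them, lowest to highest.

Frequencies that alias to 3.5 MHz are k·fs ± 3.5 MHz for integer k ≥ 0.
k=0: 3.5 MHz.
k=1: 7 MHz, 14 MHz.
k=2: 17.5 MHz, 24.5 MHz.
k=3: 28 MHz, 35 MHz.
k=4: 38.5 MHz, 45.5 MHz.
Within [13.5 MHz, 30 MHz]: 14 MHz, 17.5 MHz, 24.5 MHz, 28 MHz.

14 MHz, 17.5 MHz, 24.5 MHz, 28 MHz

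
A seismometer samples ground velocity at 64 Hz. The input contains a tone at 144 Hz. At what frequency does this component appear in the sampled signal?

144 Hz mod fs = 16 Hz.
16 Hz ≤ fs/2 = 32 Hz, appears at 16 Hz.

16 Hz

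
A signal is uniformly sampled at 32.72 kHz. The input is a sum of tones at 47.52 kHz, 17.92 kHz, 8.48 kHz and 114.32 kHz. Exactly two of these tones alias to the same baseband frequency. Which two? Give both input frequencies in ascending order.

fs/2 = 16.36 kHz.
47.52 kHz mod fs = 14.8 kHz.
14.8 kHz ≤ fs/2 = 16.36 kHz, appears at 14.8 kHz.
17.92 kHz > fs/2 = 16.36 kHz, folds to fs − 17.92 kHz = 14.8 kHz.
8.48 kHz ≤ fs/2 = 16.36 kHz, passes unchanged.
114.32 kHz mod fs = 16.16 kHz.
16.16 kHz ≤ fs/2 = 16.36 kHz, appears at 16.16 kHz.
17.92 kHz and 47.52 kHz both map to 14.8 kHz.

17.92 kHz, 47.52 kHz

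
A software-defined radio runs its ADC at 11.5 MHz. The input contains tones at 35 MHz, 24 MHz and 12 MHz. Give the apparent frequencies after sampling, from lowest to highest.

0.5 MHz, 1 MHz

fs/2 = 5.75 MHz.
35 MHz mod fs = 0.5 MHz.
0.5 MHz ≤ fs/2 = 5.75 MHz, appears at 0.5 MHz.
24 MHz mod fs = 1 MHz.
1 MHz ≤ fs/2 = 5.75 MHz, appears at 1 MHz.
12 MHz mod fs = 0.5 MHz.
0.5 MHz ≤ fs/2 = 5.75 MHz, appears at 0.5 MHz.
Distinct values: {0.5 MHz, 1 MHz}.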